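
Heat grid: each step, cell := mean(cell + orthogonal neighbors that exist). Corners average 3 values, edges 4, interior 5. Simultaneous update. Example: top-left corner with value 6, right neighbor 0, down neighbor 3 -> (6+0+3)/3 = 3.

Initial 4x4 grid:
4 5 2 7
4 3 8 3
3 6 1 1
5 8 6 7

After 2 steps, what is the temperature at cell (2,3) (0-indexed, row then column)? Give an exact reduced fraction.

Step 1: cell (2,3) = 3
Step 2: cell (2,3) = 1009/240
Full grid after step 2:
  34/9 139/30 41/10 19/4
  263/60 99/25 93/20 303/80
  263/60 491/100 41/10 1009/240
  193/36 1277/240 1249/240 79/18

Answer: 1009/240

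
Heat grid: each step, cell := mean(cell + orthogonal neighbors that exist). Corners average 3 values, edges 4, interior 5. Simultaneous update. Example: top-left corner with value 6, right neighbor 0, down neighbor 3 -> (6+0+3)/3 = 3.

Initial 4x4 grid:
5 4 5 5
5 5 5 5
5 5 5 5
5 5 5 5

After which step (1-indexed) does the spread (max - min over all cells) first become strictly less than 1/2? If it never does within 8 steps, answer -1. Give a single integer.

Answer: 1

Derivation:
Step 1: max=5, min=14/3, spread=1/3
  -> spread < 1/2 first at step 1
Step 2: max=5, min=569/120, spread=31/120
Step 3: max=5, min=5189/1080, spread=211/1080
Step 4: max=5, min=523157/108000, spread=16843/108000
Step 5: max=44921/9000, min=4721357/972000, spread=130111/972000
Step 6: max=2692841/540000, min=142157633/29160000, spread=3255781/29160000
Step 7: max=2688893/540000, min=4273646309/874800000, spread=82360351/874800000
Step 8: max=483493559/97200000, min=128468683109/26244000000, spread=2074577821/26244000000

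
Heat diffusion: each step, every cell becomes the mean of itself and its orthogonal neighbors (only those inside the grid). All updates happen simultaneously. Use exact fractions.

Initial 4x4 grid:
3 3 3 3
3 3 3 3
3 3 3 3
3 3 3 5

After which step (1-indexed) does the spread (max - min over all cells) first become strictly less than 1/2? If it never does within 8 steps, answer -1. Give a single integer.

Step 1: max=11/3, min=3, spread=2/3
Step 2: max=32/9, min=3, spread=5/9
Step 3: max=365/108, min=3, spread=41/108
  -> spread < 1/2 first at step 3
Step 4: max=10763/3240, min=3, spread=1043/3240
Step 5: max=317153/97200, min=3, spread=25553/97200
Step 6: max=9419459/2916000, min=27079/9000, spread=645863/2916000
Step 7: max=280081691/87480000, min=180971/60000, spread=16225973/87480000
Step 8: max=8350677983/2624400000, min=81701/27000, spread=409340783/2624400000

Answer: 3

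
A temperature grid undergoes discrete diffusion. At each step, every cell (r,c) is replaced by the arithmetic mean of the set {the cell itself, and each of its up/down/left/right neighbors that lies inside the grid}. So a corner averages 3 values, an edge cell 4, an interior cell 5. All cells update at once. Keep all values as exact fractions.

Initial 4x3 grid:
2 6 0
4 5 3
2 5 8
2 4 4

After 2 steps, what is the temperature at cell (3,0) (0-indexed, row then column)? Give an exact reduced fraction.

Step 1: cell (3,0) = 8/3
Step 2: cell (3,0) = 29/9
Full grid after step 2:
  7/2 297/80 41/12
  151/40 199/50 83/20
  419/120 107/25 287/60
  29/9 331/80 169/36

Answer: 29/9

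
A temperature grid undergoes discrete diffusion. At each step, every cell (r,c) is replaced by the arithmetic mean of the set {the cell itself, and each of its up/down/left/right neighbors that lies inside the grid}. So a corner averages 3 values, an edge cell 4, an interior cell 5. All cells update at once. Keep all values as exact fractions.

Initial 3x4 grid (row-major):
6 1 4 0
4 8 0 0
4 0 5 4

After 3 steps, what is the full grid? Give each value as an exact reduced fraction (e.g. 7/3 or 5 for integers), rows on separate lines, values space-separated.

Answer: 4073/1080 163/45 407/180 1091/540
1187/288 949/300 343/120 1361/720
481/135 2593/720 207/80 899/360

Derivation:
After step 1:
  11/3 19/4 5/4 4/3
  11/2 13/5 17/5 1
  8/3 17/4 9/4 3
After step 2:
  167/36 46/15 161/60 43/36
  433/120 41/10 21/10 131/60
  149/36 353/120 129/40 25/12
After step 3:
  4073/1080 163/45 407/180 1091/540
  1187/288 949/300 343/120 1361/720
  481/135 2593/720 207/80 899/360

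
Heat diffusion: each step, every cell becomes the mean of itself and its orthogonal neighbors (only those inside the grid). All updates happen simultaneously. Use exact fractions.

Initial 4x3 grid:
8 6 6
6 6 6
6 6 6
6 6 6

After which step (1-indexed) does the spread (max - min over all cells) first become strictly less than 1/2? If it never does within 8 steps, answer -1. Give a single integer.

Answer: 3

Derivation:
Step 1: max=20/3, min=6, spread=2/3
Step 2: max=59/9, min=6, spread=5/9
Step 3: max=689/108, min=6, spread=41/108
  -> spread < 1/2 first at step 3
Step 4: max=81977/12960, min=6, spread=4217/12960
Step 5: max=4874749/777600, min=21679/3600, spread=38417/155520
Step 6: max=291136211/46656000, min=434597/72000, spread=1903471/9331200
Step 7: max=17397149089/2799360000, min=13075759/2160000, spread=18038617/111974400
Step 8: max=1041037782851/167961600000, min=1179326759/194400000, spread=883978523/6718464000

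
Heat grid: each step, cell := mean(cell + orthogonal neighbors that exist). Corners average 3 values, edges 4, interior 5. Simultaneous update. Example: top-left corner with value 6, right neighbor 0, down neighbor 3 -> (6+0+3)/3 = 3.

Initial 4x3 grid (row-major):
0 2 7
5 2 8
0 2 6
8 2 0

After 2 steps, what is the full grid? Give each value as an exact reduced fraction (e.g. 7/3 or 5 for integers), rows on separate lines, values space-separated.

Answer: 41/18 291/80 85/18
349/120 329/100 1153/240
337/120 339/100 889/240
121/36 57/20 29/9

Derivation:
After step 1:
  7/3 11/4 17/3
  7/4 19/5 23/4
  15/4 12/5 4
  10/3 3 8/3
After step 2:
  41/18 291/80 85/18
  349/120 329/100 1153/240
  337/120 339/100 889/240
  121/36 57/20 29/9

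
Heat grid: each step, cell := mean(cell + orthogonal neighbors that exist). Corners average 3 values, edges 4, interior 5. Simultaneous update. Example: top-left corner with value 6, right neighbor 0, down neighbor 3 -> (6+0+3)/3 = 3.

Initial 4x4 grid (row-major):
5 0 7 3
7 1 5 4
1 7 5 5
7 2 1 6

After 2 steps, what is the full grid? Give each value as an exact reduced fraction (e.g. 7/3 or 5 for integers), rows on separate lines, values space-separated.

After step 1:
  4 13/4 15/4 14/3
  7/2 4 22/5 17/4
  11/2 16/5 23/5 5
  10/3 17/4 7/2 4
After step 2:
  43/12 15/4 241/60 38/9
  17/4 367/100 21/5 1099/240
  233/60 431/100 207/50 357/80
  157/36 857/240 327/80 25/6

Answer: 43/12 15/4 241/60 38/9
17/4 367/100 21/5 1099/240
233/60 431/100 207/50 357/80
157/36 857/240 327/80 25/6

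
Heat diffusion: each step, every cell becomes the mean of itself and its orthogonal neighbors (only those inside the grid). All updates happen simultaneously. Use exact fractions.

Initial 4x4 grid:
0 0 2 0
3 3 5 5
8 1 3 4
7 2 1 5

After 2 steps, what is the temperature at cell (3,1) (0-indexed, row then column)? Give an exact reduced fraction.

Step 1: cell (3,1) = 11/4
Step 2: cell (3,1) = 437/120
Full grid after step 2:
  23/12 8/5 67/30 91/36
  233/80 283/100 281/100 821/240
  1039/240 161/50 84/25 833/240
  79/18 437/120 349/120 31/9

Answer: 437/120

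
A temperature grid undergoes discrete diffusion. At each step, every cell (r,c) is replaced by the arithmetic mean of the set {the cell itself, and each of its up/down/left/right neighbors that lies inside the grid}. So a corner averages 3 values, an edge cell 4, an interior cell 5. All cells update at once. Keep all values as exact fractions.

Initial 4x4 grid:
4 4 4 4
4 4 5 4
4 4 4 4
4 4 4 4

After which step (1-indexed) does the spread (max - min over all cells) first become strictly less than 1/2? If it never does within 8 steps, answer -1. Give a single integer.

Step 1: max=17/4, min=4, spread=1/4
  -> spread < 1/2 first at step 1
Step 2: max=211/50, min=4, spread=11/50
Step 3: max=9967/2400, min=4, spread=367/2400
Step 4: max=44771/10800, min=2413/600, spread=1337/10800
Step 5: max=1337669/324000, min=72469/18000, spread=33227/324000
Step 6: max=40094327/9720000, min=436049/108000, spread=849917/9720000
Step 7: max=1200114347/291600000, min=6548533/1620000, spread=21378407/291600000
Step 8: max=35958462371/8748000000, min=1967688343/486000000, spread=540072197/8748000000

Answer: 1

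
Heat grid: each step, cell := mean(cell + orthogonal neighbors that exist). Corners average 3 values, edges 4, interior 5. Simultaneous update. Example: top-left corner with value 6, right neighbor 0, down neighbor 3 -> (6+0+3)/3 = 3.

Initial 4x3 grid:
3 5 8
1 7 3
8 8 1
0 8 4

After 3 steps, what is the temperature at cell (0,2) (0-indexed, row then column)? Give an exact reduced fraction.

Step 1: cell (0,2) = 16/3
Step 2: cell (0,2) = 95/18
Step 3: cell (0,2) = 5299/1080
Full grid after step 3:
  3221/720 71239/14400 5299/1080
  719/150 14293/3000 36287/7200
  17221/3600 30601/6000 34067/7200
  689/135 4379/900 10499/2160

Answer: 5299/1080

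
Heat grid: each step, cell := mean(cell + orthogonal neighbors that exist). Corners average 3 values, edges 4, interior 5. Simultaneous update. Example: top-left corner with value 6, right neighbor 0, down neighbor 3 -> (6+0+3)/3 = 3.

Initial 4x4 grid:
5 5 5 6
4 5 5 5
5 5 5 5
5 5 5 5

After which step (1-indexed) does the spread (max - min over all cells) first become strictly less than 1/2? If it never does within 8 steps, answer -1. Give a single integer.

Step 1: max=16/3, min=14/3, spread=2/3
Step 2: max=95/18, min=569/120, spread=193/360
Step 3: max=1121/216, min=10423/2160, spread=787/2160
  -> spread < 1/2 first at step 3
Step 4: max=166639/32400, min=524597/108000, spread=92599/324000
Step 5: max=4965013/972000, min=15838253/3240000, spread=2135371/9720000
Step 6: max=148189993/29160000, min=29801429/6075000, spread=25715669/145800000
Step 7: max=885802859/174960000, min=14350106849/2916000000, spread=1239822403/8748000000
Step 8: max=132474121489/26244000000, min=215735776411/43740000000, spread=3790819553/32805000000

Answer: 3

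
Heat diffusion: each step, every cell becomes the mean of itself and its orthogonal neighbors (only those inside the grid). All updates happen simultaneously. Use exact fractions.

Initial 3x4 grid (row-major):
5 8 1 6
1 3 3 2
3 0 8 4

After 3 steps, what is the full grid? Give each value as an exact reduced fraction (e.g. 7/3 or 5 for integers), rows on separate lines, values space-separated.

After step 1:
  14/3 17/4 9/2 3
  3 3 17/5 15/4
  4/3 7/2 15/4 14/3
After step 2:
  143/36 197/48 303/80 15/4
  3 343/100 92/25 889/240
  47/18 139/48 919/240 73/18
After step 3:
  1595/432 27529/7200 9193/2400 1349/360
  244/75 1711/500 22117/6000 54683/14400
  1225/432 22979/7200 26029/7200 1043/270

Answer: 1595/432 27529/7200 9193/2400 1349/360
244/75 1711/500 22117/6000 54683/14400
1225/432 22979/7200 26029/7200 1043/270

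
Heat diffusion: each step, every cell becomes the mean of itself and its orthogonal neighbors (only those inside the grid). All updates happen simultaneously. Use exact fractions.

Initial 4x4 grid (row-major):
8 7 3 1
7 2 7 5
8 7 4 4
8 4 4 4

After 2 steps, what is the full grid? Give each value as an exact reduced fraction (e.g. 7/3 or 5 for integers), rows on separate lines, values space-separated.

After step 1:
  22/3 5 9/2 3
  25/4 6 21/5 17/4
  15/2 5 26/5 17/4
  20/3 23/4 4 4
After step 2:
  223/36 137/24 167/40 47/12
  325/48 529/100 483/100 157/40
  305/48 589/100 453/100 177/40
  239/36 257/48 379/80 49/12

Answer: 223/36 137/24 167/40 47/12
325/48 529/100 483/100 157/40
305/48 589/100 453/100 177/40
239/36 257/48 379/80 49/12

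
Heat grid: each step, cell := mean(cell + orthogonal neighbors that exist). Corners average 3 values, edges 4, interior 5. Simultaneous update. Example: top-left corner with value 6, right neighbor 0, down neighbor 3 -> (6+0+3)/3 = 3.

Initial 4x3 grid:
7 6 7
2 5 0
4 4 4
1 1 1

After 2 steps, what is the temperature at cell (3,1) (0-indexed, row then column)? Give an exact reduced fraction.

Step 1: cell (3,1) = 7/4
Step 2: cell (3,1) = 187/80
Full grid after step 2:
  21/4 1139/240 175/36
  313/80 87/20 839/240
  257/80 11/4 237/80
  13/6 187/80 2

Answer: 187/80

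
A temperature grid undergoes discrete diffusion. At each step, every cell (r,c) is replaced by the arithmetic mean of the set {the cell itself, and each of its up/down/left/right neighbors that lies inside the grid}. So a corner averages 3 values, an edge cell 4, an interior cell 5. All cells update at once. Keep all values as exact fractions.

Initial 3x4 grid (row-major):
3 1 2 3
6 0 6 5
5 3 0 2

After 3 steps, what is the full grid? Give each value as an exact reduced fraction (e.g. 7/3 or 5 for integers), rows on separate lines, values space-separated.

After step 1:
  10/3 3/2 3 10/3
  7/2 16/5 13/5 4
  14/3 2 11/4 7/3
After step 2:
  25/9 331/120 313/120 31/9
  147/40 64/25 311/100 46/15
  61/18 757/240 581/240 109/36
After step 3:
  829/270 4817/1800 10729/3600 3283/1080
  7441/2400 6103/2000 16519/6000 1423/450
  7357/2160 20743/7200 21083/7200 6131/2160

Answer: 829/270 4817/1800 10729/3600 3283/1080
7441/2400 6103/2000 16519/6000 1423/450
7357/2160 20743/7200 21083/7200 6131/2160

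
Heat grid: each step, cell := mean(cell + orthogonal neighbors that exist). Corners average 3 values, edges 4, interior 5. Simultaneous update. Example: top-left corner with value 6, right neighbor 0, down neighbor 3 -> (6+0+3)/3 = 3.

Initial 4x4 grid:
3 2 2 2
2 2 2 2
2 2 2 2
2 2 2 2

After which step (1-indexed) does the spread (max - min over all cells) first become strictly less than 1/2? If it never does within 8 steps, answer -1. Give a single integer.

Step 1: max=7/3, min=2, spread=1/3
  -> spread < 1/2 first at step 1
Step 2: max=41/18, min=2, spread=5/18
Step 3: max=473/216, min=2, spread=41/216
Step 4: max=14003/6480, min=2, spread=1043/6480
Step 5: max=414353/194400, min=2, spread=25553/194400
Step 6: max=12335459/5832000, min=36079/18000, spread=645863/5832000
Step 7: max=367561691/174960000, min=240971/120000, spread=16225973/174960000
Step 8: max=10975077983/5248800000, min=108701/54000, spread=409340783/5248800000

Answer: 1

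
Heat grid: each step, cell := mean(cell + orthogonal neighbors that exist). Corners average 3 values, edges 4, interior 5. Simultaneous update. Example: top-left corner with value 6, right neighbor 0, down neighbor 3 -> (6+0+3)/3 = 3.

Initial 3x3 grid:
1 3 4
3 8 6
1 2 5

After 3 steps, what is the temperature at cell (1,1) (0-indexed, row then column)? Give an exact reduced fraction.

Answer: 1943/500

Derivation:
Step 1: cell (1,1) = 22/5
Step 2: cell (1,1) = 107/25
Step 3: cell (1,1) = 1943/500
Full grid after step 3:
  7169/2160 7171/1800 9479/2160
  48793/14400 1943/500 66143/14400
  781/240 14167/3600 9419/2160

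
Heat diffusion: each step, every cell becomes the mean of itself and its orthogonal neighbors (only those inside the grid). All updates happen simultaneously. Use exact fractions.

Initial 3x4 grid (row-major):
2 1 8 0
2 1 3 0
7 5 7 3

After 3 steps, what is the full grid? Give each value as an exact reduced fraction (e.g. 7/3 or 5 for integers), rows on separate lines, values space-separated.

After step 1:
  5/3 3 3 8/3
  3 12/5 19/5 3/2
  14/3 5 9/2 10/3
After step 2:
  23/9 151/60 187/60 43/18
  44/15 86/25 76/25 113/40
  38/9 497/120 499/120 28/9
After step 3:
  1441/540 5233/1800 2489/900 2999/1080
  2959/900 9643/3000 829/250 2273/800
  4067/1080 7183/1800 6503/1800 1817/540

Answer: 1441/540 5233/1800 2489/900 2999/1080
2959/900 9643/3000 829/250 2273/800
4067/1080 7183/1800 6503/1800 1817/540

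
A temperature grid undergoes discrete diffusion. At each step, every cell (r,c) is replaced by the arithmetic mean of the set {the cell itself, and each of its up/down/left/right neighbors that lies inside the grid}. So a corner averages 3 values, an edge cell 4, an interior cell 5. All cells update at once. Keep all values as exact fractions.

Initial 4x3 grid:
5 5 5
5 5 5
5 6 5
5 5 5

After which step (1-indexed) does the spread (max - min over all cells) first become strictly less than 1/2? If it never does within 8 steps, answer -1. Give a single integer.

Step 1: max=21/4, min=5, spread=1/4
  -> spread < 1/2 first at step 1
Step 2: max=523/100, min=5, spread=23/100
Step 3: max=24811/4800, min=2013/400, spread=131/960
Step 4: max=222551/43200, min=36391/7200, spread=841/8640
Step 5: max=88942051/17280000, min=7293373/1440000, spread=56863/691200
Step 6: max=799134341/155520000, min=65789543/12960000, spread=386393/6220800
Step 7: max=319433723131/62208000000, min=26340358813/5184000000, spread=26795339/497664000
Step 8: max=19146215714129/3732480000000, min=1582286149667/311040000000, spread=254051069/5971968000

Answer: 1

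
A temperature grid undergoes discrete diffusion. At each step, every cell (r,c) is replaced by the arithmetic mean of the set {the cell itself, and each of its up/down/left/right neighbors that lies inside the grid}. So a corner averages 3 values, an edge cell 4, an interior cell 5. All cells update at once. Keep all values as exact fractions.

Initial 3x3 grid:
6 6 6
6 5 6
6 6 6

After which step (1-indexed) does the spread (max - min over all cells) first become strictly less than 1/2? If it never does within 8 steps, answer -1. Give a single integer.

Answer: 1

Derivation:
Step 1: max=6, min=23/4, spread=1/4
  -> spread < 1/2 first at step 1
Step 2: max=471/80, min=144/25, spread=51/400
Step 3: max=2113/360, min=27977/4800, spread=589/14400
Step 4: max=1686919/288000, min=175057/30000, spread=31859/1440000
Step 5: max=10535279/1800000, min=100988393/17280000, spread=751427/86400000
Step 6: max=6065736871/1036800000, min=631365313/108000000, spread=23149331/5184000000
Step 7: max=37905068111/6480000000, min=363765345737/62208000000, spread=616540643/311040000000
Step 8: max=21830947991239/3732480000000, min=2273687546017/388800000000, spread=17737747379/18662400000000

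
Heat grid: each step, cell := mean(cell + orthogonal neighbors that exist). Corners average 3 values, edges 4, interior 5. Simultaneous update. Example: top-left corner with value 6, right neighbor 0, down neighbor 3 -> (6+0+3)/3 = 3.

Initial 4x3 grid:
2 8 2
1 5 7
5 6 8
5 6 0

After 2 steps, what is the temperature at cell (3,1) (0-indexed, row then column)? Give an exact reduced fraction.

Answer: 81/16

Derivation:
Step 1: cell (3,1) = 17/4
Step 2: cell (3,1) = 81/16
Full grid after step 2:
  67/18 1139/240 185/36
  497/120 122/25 1309/240
  113/24 503/100 257/48
  83/18 81/16 85/18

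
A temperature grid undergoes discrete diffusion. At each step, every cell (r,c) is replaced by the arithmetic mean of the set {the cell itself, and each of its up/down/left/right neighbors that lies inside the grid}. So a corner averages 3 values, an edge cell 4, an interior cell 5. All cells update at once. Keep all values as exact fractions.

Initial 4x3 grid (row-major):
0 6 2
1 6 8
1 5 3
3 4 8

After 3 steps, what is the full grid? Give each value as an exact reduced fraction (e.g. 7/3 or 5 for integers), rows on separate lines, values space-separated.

Answer: 437/135 5429/1440 10037/2160
1099/360 997/240 6691/1440
491/144 4823/1200 481/96
3689/1080 3121/720 1147/240

Derivation:
After step 1:
  7/3 7/2 16/3
  2 26/5 19/4
  5/2 19/5 6
  8/3 5 5
After step 2:
  47/18 491/120 163/36
  361/120 77/20 1277/240
  329/120 9/2 391/80
  61/18 247/60 16/3
After step 3:
  437/135 5429/1440 10037/2160
  1099/360 997/240 6691/1440
  491/144 4823/1200 481/96
  3689/1080 3121/720 1147/240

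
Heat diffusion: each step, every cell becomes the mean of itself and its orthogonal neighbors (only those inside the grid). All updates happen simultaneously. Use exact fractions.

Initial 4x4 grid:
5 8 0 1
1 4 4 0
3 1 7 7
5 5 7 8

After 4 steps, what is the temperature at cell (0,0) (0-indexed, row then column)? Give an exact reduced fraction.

Answer: 239551/64800

Derivation:
Step 1: cell (0,0) = 14/3
Step 2: cell (0,0) = 73/18
Step 3: cell (0,0) = 8281/2160
Step 4: cell (0,0) = 239551/64800
Full grid after step 4:
  239551/64800 384911/108000 347563/108000 12473/4050
  806047/216000 673861/180000 83863/22500 393973/108000
  842831/216000 47189/11250 6607/1440 514549/108000
  33481/8100 996401/216000 1126073/216000 353897/64800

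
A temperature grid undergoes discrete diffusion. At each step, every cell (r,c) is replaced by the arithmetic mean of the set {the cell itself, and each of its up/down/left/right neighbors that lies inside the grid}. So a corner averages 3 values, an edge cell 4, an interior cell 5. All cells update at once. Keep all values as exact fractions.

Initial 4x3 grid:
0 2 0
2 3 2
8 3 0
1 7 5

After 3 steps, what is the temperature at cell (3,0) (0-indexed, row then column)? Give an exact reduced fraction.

Answer: 9167/2160

Derivation:
Step 1: cell (3,0) = 16/3
Step 2: cell (3,0) = 77/18
Step 3: cell (3,0) = 9167/2160
Full grid after step 3:
  553/270 26177/14400 851/540
  19991/7200 14233/6000 15491/7200
  25721/7200 10339/3000 7007/2400
  9167/2160 13933/3600 2609/720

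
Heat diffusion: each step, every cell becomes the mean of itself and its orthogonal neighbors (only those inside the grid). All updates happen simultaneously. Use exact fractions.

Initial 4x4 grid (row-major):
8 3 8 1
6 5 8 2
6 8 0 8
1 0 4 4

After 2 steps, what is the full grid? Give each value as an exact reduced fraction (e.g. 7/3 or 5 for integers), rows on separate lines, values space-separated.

After step 1:
  17/3 6 5 11/3
  25/4 6 23/5 19/4
  21/4 19/5 28/5 7/2
  7/3 13/4 2 16/3
After step 2:
  215/36 17/3 289/60 161/36
  139/24 533/100 519/100 991/240
  529/120 239/50 39/10 1151/240
  65/18 683/240 971/240 65/18

Answer: 215/36 17/3 289/60 161/36
139/24 533/100 519/100 991/240
529/120 239/50 39/10 1151/240
65/18 683/240 971/240 65/18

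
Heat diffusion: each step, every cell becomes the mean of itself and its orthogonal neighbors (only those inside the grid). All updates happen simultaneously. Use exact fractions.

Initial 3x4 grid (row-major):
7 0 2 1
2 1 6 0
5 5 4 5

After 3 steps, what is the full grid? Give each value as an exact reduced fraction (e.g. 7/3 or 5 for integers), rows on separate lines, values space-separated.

Answer: 1093/360 6533/2400 5963/2400 1577/720
16061/4800 6449/2000 2857/1000 141/50
1333/360 8633/2400 8563/2400 2317/720

Derivation:
After step 1:
  3 5/2 9/4 1
  15/4 14/5 13/5 3
  4 15/4 5 3
After step 2:
  37/12 211/80 167/80 25/12
  271/80 77/25 313/100 12/5
  23/6 311/80 287/80 11/3
After step 3:
  1093/360 6533/2400 5963/2400 1577/720
  16061/4800 6449/2000 2857/1000 141/50
  1333/360 8633/2400 8563/2400 2317/720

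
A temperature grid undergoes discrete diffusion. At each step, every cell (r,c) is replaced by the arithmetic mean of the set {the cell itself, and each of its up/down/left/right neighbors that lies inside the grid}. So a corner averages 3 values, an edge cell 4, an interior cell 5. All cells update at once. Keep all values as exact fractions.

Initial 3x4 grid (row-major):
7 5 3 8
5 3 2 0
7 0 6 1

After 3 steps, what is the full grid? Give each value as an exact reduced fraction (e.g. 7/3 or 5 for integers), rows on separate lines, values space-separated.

Answer: 1021/216 15719/3600 3371/900 7483/2160
32803/7200 23149/6000 831/250 14437/4800
593/144 8771/2400 20993/7200 368/135

Derivation:
After step 1:
  17/3 9/2 9/2 11/3
  11/2 3 14/5 11/4
  4 4 9/4 7/3
After step 2:
  47/9 53/12 58/15 131/36
  109/24 99/25 153/50 231/80
  9/2 53/16 683/240 22/9
After step 3:
  1021/216 15719/3600 3371/900 7483/2160
  32803/7200 23149/6000 831/250 14437/4800
  593/144 8771/2400 20993/7200 368/135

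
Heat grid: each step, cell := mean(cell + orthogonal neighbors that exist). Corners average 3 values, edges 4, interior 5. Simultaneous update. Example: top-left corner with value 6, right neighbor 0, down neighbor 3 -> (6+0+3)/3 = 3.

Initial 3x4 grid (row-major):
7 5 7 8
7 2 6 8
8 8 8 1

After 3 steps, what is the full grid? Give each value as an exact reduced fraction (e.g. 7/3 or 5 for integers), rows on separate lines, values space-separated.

Answer: 13091/2160 43373/7200 44863/7200 6971/1080
1867/300 3057/500 36749/6000 88711/14400
14041/2160 45073/7200 43363/7200 3253/540

Derivation:
After step 1:
  19/3 21/4 13/2 23/3
  6 28/5 31/5 23/4
  23/3 13/2 23/4 17/3
After step 2:
  211/36 1421/240 1537/240 239/36
  32/5 591/100 149/25 1517/240
  121/18 1531/240 1447/240 103/18
After step 3:
  13091/2160 43373/7200 44863/7200 6971/1080
  1867/300 3057/500 36749/6000 88711/14400
  14041/2160 45073/7200 43363/7200 3253/540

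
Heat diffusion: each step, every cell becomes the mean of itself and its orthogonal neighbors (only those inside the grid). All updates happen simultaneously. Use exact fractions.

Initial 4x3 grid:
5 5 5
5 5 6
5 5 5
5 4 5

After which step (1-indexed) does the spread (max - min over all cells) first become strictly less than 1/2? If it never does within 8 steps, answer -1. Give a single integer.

Answer: 3

Derivation:
Step 1: max=16/3, min=14/3, spread=2/3
Step 2: max=631/120, min=1133/240, spread=43/80
Step 3: max=5611/1080, min=10363/2160, spread=859/2160
  -> spread < 1/2 first at step 3
Step 4: max=33293/6480, min=125989/25920, spread=7183/25920
Step 5: max=995531/194400, min=7585871/1555200, spread=378377/1555200
Step 6: max=3712771/729000, min=457860133/93312000, spread=3474911/18662400
Step 7: max=1776831817/349920000, min=27557298767/5598720000, spread=174402061/1119744000
Step 8: max=53139236509/10497600000, min=1658778976813/335923200000, spread=1667063659/13436928000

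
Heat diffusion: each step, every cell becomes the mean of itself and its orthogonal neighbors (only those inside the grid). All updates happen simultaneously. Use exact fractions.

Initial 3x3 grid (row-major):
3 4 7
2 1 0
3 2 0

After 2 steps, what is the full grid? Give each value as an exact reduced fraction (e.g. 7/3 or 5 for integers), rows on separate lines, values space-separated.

After step 1:
  3 15/4 11/3
  9/4 9/5 2
  7/3 3/2 2/3
After step 2:
  3 733/240 113/36
  563/240 113/50 61/30
  73/36 63/40 25/18

Answer: 3 733/240 113/36
563/240 113/50 61/30
73/36 63/40 25/18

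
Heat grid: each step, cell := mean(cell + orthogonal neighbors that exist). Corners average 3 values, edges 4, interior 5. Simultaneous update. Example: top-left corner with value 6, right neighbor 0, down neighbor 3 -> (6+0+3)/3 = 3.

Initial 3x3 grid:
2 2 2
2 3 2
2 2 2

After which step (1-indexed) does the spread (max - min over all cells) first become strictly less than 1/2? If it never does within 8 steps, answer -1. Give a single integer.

Answer: 1

Derivation:
Step 1: max=9/4, min=2, spread=1/4
  -> spread < 1/2 first at step 1
Step 2: max=56/25, min=169/80, spread=51/400
Step 3: max=10423/4800, min=767/360, spread=589/14400
Step 4: max=64943/30000, min=617081/288000, spread=31859/1440000
Step 5: max=37251607/17280000, min=3864721/1800000, spread=751427/86400000
Step 6: max=232634687/108000000, min=2228663129/1036800000, spread=23149331/5184000000
Step 7: max=133898654263/62208000000, min=13934931889/6480000000, spread=616540643/311040000000
Step 8: max=836712453983/388800000000, min=8028892008761/3732480000000, spread=17737747379/18662400000000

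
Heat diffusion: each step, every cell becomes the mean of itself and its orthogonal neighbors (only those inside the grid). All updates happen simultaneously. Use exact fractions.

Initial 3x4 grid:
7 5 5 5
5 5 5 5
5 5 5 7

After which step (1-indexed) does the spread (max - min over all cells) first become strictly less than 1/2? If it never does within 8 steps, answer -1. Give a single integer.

Answer: 2

Derivation:
Step 1: max=17/3, min=5, spread=2/3
Step 2: max=50/9, min=41/8, spread=31/72
  -> spread < 1/2 first at step 2
Step 3: max=581/108, min=187/36, spread=5/27
Step 4: max=69017/12960, min=4181/800, spread=803/8100
Step 5: max=4114213/777600, min=1359271/259200, spread=91/1944
Step 6: max=246163067/46656000, min=34035881/6480000, spread=5523619/233280000
Step 7: max=14747812753/2799360000, min=1635001417/311040000, spread=205/17496
Step 8: max=884244902627/167961600000, min=294420234209/55987200000, spread=4921/839808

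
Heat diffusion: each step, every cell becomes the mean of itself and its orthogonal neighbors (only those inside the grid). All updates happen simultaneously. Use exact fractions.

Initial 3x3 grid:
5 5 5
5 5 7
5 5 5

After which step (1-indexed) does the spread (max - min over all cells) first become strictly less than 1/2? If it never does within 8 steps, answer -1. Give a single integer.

Answer: 3

Derivation:
Step 1: max=17/3, min=5, spread=2/3
Step 2: max=667/120, min=5, spread=67/120
Step 3: max=5837/1080, min=507/100, spread=1807/5400
  -> spread < 1/2 first at step 3
Step 4: max=2317963/432000, min=13861/2700, spread=33401/144000
Step 5: max=20669933/3888000, min=1393391/270000, spread=3025513/19440000
Step 6: max=8240926867/1555200000, min=74755949/14400000, spread=53531/497664
Step 7: max=492592925849/93312000000, min=20231116051/3888000000, spread=450953/5971968
Step 8: max=29502503560603/5598720000000, min=2433808610519/466560000000, spread=3799043/71663616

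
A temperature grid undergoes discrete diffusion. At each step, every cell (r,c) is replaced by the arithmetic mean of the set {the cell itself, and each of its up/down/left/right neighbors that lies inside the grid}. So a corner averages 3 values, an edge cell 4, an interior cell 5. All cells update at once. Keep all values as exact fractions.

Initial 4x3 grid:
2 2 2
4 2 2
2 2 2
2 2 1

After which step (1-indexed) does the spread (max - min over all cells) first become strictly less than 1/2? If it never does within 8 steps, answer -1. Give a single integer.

Step 1: max=8/3, min=5/3, spread=1
Step 2: max=151/60, min=31/18, spread=143/180
Step 3: max=1291/540, min=391/216, spread=209/360
Step 4: max=37441/16200, min=244883/129600, spread=3643/8640
  -> spread < 1/2 first at step 4
Step 5: max=2214149/972000, min=15036607/7776000, spread=178439/518400
Step 6: max=130551451/58320000, min=921737633/466560000, spread=1635653/6220800
Step 7: max=3872866567/1749600000, min=56056059547/27993600000, spread=78797407/373248000
Step 8: max=28752830791/13122000000, min=3402116045873/1679616000000, spread=741990121/4478976000

Answer: 4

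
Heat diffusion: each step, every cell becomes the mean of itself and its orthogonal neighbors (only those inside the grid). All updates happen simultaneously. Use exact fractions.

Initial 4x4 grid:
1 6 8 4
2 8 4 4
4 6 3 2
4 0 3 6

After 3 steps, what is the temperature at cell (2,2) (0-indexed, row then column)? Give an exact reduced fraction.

Answer: 11813/3000

Derivation:
Step 1: cell (2,2) = 18/5
Step 2: cell (2,2) = 399/100
Step 3: cell (2,2) = 11813/3000
Full grid after step 3:
  781/180 3877/800 35597/7200 5317/1080
  10001/2400 112/25 14089/3000 31577/7200
  5399/1440 119/30 11813/3000 28057/7200
  1843/540 1009/288 25417/7200 3773/1080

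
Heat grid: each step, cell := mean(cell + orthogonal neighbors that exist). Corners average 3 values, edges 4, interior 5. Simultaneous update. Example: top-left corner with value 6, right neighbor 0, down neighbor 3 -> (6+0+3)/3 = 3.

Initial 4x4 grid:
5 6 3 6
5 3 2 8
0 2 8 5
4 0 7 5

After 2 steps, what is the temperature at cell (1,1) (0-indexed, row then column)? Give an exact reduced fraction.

Answer: 37/10

Derivation:
Step 1: cell (1,1) = 18/5
Step 2: cell (1,1) = 37/10
Full grid after step 2:
  77/18 523/120 569/120 91/18
  56/15 37/10 227/50 1333/240
  149/60 17/5 237/50 1333/240
  22/9 731/240 1123/240 103/18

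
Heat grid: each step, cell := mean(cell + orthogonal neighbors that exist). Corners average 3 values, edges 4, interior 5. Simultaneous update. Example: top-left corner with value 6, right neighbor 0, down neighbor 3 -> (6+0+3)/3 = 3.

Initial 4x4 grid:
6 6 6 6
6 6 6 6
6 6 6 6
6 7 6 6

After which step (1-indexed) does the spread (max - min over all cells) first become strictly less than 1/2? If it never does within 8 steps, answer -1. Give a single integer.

Step 1: max=19/3, min=6, spread=1/3
  -> spread < 1/2 first at step 1
Step 2: max=751/120, min=6, spread=31/120
Step 3: max=6691/1080, min=6, spread=211/1080
Step 4: max=664843/108000, min=6, spread=16843/108000
Step 5: max=5970643/972000, min=54079/9000, spread=130111/972000
Step 6: max=178602367/29160000, min=3247159/540000, spread=3255781/29160000
Step 7: max=5349153691/874800000, min=3251107/540000, spread=82360351/874800000
Step 8: max=160215316891/26244000000, min=585706441/97200000, spread=2074577821/26244000000

Answer: 1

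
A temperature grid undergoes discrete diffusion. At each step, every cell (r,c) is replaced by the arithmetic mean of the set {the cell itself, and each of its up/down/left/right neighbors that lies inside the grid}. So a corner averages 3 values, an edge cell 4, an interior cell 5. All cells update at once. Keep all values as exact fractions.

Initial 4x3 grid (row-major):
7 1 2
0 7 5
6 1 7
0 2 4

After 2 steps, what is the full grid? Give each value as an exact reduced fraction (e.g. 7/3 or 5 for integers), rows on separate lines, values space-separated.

After step 1:
  8/3 17/4 8/3
  5 14/5 21/4
  7/4 23/5 17/4
  8/3 7/4 13/3
After step 2:
  143/36 743/240 73/18
  733/240 219/50 449/120
  841/240 303/100 553/120
  37/18 267/80 31/9

Answer: 143/36 743/240 73/18
733/240 219/50 449/120
841/240 303/100 553/120
37/18 267/80 31/9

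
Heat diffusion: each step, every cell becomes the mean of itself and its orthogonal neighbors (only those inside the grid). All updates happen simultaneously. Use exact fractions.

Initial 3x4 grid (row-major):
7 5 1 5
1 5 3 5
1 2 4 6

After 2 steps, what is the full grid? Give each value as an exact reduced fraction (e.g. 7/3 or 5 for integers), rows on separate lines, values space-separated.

Answer: 37/9 233/60 229/60 143/36
371/120 89/25 94/25 1021/240
47/18 677/240 307/80 9/2

Derivation:
After step 1:
  13/3 9/2 7/2 11/3
  7/2 16/5 18/5 19/4
  4/3 3 15/4 5
After step 2:
  37/9 233/60 229/60 143/36
  371/120 89/25 94/25 1021/240
  47/18 677/240 307/80 9/2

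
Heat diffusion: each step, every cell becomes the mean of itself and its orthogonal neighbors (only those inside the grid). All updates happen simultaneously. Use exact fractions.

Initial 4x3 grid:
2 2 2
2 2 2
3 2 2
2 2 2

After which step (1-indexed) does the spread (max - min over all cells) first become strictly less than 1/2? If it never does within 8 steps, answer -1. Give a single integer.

Step 1: max=7/3, min=2, spread=1/3
  -> spread < 1/2 first at step 1
Step 2: max=271/120, min=2, spread=31/120
Step 3: max=2371/1080, min=2, spread=211/1080
Step 4: max=232897/108000, min=3647/1800, spread=14077/108000
Step 5: max=2084407/972000, min=219683/108000, spread=5363/48600
Step 6: max=62060809/29160000, min=122869/60000, spread=93859/1166400
Step 7: max=3709474481/1749600000, min=199736467/97200000, spread=4568723/69984000
Step 8: max=221732435629/104976000000, min=6013618889/2916000000, spread=8387449/167961600

Answer: 1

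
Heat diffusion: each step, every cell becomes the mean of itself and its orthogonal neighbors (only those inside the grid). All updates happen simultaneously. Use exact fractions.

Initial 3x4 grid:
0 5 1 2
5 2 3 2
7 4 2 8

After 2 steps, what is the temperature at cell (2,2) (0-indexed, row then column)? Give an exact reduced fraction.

Answer: 7/2

Derivation:
Step 1: cell (2,2) = 17/4
Step 2: cell (2,2) = 7/2
Full grid after step 2:
  53/18 713/240 101/48 49/18
  479/120 301/100 331/100 137/48
  151/36 257/60 7/2 4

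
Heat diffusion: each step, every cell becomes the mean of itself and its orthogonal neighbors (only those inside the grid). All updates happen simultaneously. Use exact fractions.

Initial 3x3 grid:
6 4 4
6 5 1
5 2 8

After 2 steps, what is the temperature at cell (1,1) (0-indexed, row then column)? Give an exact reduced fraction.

Step 1: cell (1,1) = 18/5
Step 2: cell (1,1) = 467/100
Full grid after step 2:
  187/36 1001/240 49/12
  563/120 467/100 443/120
  89/18 83/20 79/18

Answer: 467/100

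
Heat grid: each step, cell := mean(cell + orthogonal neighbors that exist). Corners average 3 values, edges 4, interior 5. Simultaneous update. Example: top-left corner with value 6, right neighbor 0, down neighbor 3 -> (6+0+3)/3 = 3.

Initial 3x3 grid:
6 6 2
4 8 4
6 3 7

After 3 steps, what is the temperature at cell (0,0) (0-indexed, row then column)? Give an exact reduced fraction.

Step 1: cell (0,0) = 16/3
Step 2: cell (0,0) = 101/18
Step 3: cell (0,0) = 1133/216
Full grid after step 3:
  1133/216 7573/1440 701/144
  3919/720 6097/1200 14761/2880
  281/54 213/40 2165/432

Answer: 1133/216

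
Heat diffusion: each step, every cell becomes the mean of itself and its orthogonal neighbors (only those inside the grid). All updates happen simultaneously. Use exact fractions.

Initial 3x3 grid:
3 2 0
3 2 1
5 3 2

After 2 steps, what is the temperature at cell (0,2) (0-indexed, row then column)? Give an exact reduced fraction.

Answer: 4/3

Derivation:
Step 1: cell (0,2) = 1
Step 2: cell (0,2) = 4/3
Full grid after step 2:
  23/9 457/240 4/3
  707/240 229/100 129/80
  119/36 163/60 25/12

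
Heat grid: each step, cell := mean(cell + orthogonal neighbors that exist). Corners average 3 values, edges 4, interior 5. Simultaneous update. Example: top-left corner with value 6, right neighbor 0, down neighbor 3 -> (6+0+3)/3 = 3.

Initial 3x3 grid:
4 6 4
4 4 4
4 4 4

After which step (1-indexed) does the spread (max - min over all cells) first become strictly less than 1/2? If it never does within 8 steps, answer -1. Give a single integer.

Answer: 3

Derivation:
Step 1: max=14/3, min=4, spread=2/3
Step 2: max=547/120, min=4, spread=67/120
Step 3: max=4757/1080, min=407/100, spread=1807/5400
  -> spread < 1/2 first at step 3
Step 4: max=1885963/432000, min=11161/2700, spread=33401/144000
Step 5: max=16781933/3888000, min=1123391/270000, spread=3025513/19440000
Step 6: max=6685726867/1555200000, min=60355949/14400000, spread=53531/497664
Step 7: max=399280925849/93312000000, min=16343116051/3888000000, spread=450953/5971968
Step 8: max=23903783560603/5598720000000, min=1967248610519/466560000000, spread=3799043/71663616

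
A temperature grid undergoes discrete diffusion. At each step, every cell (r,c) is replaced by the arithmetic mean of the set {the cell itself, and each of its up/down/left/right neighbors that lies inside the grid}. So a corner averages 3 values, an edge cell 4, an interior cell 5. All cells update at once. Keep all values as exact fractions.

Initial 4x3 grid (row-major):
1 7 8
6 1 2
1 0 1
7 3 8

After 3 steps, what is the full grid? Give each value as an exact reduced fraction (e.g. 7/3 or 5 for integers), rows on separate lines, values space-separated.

Answer: 2083/540 54913/14400 2233/540
22609/7200 20777/6000 24259/7200
23359/7200 4363/1500 7903/2400
7117/2160 25219/7200 2359/720

Derivation:
After step 1:
  14/3 17/4 17/3
  9/4 16/5 3
  7/2 6/5 11/4
  11/3 9/2 4
After step 2:
  67/18 1067/240 155/36
  817/240 139/50 877/240
  637/240 303/100 219/80
  35/9 401/120 15/4
After step 3:
  2083/540 54913/14400 2233/540
  22609/7200 20777/6000 24259/7200
  23359/7200 4363/1500 7903/2400
  7117/2160 25219/7200 2359/720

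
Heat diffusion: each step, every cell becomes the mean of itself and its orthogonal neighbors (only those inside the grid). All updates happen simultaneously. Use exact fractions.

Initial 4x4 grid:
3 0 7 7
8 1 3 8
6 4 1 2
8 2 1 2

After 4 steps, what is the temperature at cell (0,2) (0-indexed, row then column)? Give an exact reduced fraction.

Step 1: cell (0,2) = 17/4
Step 2: cell (0,2) = 55/12
Step 3: cell (0,2) = 15577/3600
Step 4: cell (0,2) = 458887/108000
Full grid after step 4:
  2533/648 424703/108000 458887/108000 294299/64800
  438383/108000 86021/22500 696989/180000 884699/216000
  449911/108000 670361/180000 295439/90000 706171/216000
  272207/64800 772247/216000 639031/216000 17959/6480

Answer: 458887/108000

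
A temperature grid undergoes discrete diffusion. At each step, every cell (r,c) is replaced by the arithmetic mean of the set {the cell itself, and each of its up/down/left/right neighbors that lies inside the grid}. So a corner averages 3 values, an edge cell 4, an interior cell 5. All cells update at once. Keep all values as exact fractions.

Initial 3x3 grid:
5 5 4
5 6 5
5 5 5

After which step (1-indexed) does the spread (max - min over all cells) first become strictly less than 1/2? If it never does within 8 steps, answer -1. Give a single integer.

Answer: 2

Derivation:
Step 1: max=21/4, min=14/3, spread=7/12
Step 2: max=31/6, min=44/9, spread=5/18
  -> spread < 1/2 first at step 2
Step 3: max=1847/360, min=667/135, spread=41/216
Step 4: max=110749/21600, min=80893/16200, spread=347/2592
Step 5: max=6614903/1296000, min=608737/121500, spread=2921/31104
Step 6: max=396116341/77760000, min=293241787/58320000, spread=24611/373248
Step 7: max=23716019327/4665600000, min=8812519357/1749600000, spread=207329/4478976
Step 8: max=1421240199469/279936000000, min=1059107356633/209952000000, spread=1746635/53747712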